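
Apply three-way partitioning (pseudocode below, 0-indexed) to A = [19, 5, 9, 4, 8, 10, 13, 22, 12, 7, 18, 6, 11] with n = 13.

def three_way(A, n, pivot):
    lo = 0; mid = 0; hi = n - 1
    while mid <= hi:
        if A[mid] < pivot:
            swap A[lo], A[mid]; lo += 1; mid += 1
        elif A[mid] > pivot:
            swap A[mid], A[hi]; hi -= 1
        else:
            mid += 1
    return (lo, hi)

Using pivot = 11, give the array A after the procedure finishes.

pivot = 11; lo=0, mid=0, hi=12
A[mid]=19>11: swap A[0],A[12]; hi=11 → [11, 5, 9, 4, 8, 10, 13, 22, 12, 7, 18, 6, 19]
A[mid]=11=11: mid=1
A[mid]=5<11: swap A[0],A[1]; lo=1,mid=2 → [5, 11, 9, 4, 8, 10, 13, 22, 12, 7, 18, 6, 19]
A[mid]=9<11: swap A[1],A[2]; lo=2,mid=3 → [5, 9, 11, 4, 8, 10, 13, 22, 12, 7, 18, 6, 19]
A[mid]=4<11: swap A[2],A[3]; lo=3,mid=4 → [5, 9, 4, 11, 8, 10, 13, 22, 12, 7, 18, 6, 19]
A[mid]=8<11: swap A[3],A[4]; lo=4,mid=5 → [5, 9, 4, 8, 11, 10, 13, 22, 12, 7, 18, 6, 19]
A[mid]=10<11: swap A[4],A[5]; lo=5,mid=6 → [5, 9, 4, 8, 10, 11, 13, 22, 12, 7, 18, 6, 19]
A[mid]=13>11: swap A[6],A[11]; hi=10 → [5, 9, 4, 8, 10, 11, 6, 22, 12, 7, 18, 13, 19]
A[mid]=6<11: swap A[5],A[6]; lo=6,mid=7 → [5, 9, 4, 8, 10, 6, 11, 22, 12, 7, 18, 13, 19]
A[mid]=22>11: swap A[7],A[10]; hi=9 → [5, 9, 4, 8, 10, 6, 11, 18, 12, 7, 22, 13, 19]
A[mid]=18>11: swap A[7],A[9]; hi=8 → [5, 9, 4, 8, 10, 6, 11, 7, 12, 18, 22, 13, 19]
A[mid]=7<11: swap A[6],A[7]; lo=7,mid=8 → [5, 9, 4, 8, 10, 6, 7, 11, 12, 18, 22, 13, 19]
A[mid]=12>11: swap A[8],A[8]; hi=7 → [5, 9, 4, 8, 10, 6, 7, 11, 12, 18, 22, 13, 19]
end: lo=7, hi=7; A = [5, 9, 4, 8, 10, 6, 7, 11, 12, 18, 22, 13, 19]

[5, 9, 4, 8, 10, 6, 7, 11, 12, 18, 22, 13, 19]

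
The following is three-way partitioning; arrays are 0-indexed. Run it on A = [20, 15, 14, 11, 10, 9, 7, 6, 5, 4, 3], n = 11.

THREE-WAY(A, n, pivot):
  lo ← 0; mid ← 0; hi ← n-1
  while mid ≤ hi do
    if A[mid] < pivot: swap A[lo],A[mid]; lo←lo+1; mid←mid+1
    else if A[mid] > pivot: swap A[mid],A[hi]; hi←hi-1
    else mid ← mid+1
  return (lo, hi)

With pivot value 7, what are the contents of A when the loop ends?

[3, 4, 5, 6, 7, 9, 10, 11, 14, 15, 20]

pivot = 7; lo=0, mid=0, hi=10
A[mid]=20>7: swap A[0],A[10]; hi=9 → [3, 15, 14, 11, 10, 9, 7, 6, 5, 4, 20]
A[mid]=3<7: swap A[0],A[0]; lo=1,mid=1 → [3, 15, 14, 11, 10, 9, 7, 6, 5, 4, 20]
A[mid]=15>7: swap A[1],A[9]; hi=8 → [3, 4, 14, 11, 10, 9, 7, 6, 5, 15, 20]
A[mid]=4<7: swap A[1],A[1]; lo=2,mid=2 → [3, 4, 14, 11, 10, 9, 7, 6, 5, 15, 20]
A[mid]=14>7: swap A[2],A[8]; hi=7 → [3, 4, 5, 11, 10, 9, 7, 6, 14, 15, 20]
A[mid]=5<7: swap A[2],A[2]; lo=3,mid=3 → [3, 4, 5, 11, 10, 9, 7, 6, 14, 15, 20]
A[mid]=11>7: swap A[3],A[7]; hi=6 → [3, 4, 5, 6, 10, 9, 7, 11, 14, 15, 20]
A[mid]=6<7: swap A[3],A[3]; lo=4,mid=4 → [3, 4, 5, 6, 10, 9, 7, 11, 14, 15, 20]
A[mid]=10>7: swap A[4],A[6]; hi=5 → [3, 4, 5, 6, 7, 9, 10, 11, 14, 15, 20]
A[mid]=7=7: mid=5
A[mid]=9>7: swap A[5],A[5]; hi=4 → [3, 4, 5, 6, 7, 9, 10, 11, 14, 15, 20]
end: lo=4, hi=4; A = [3, 4, 5, 6, 7, 9, 10, 11, 14, 15, 20]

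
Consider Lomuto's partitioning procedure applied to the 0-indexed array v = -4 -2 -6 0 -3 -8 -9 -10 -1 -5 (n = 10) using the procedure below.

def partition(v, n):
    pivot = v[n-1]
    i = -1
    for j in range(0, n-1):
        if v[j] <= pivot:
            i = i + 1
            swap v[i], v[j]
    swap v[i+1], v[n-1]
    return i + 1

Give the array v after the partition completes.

pivot = v[9] = -5; i = -1
j=0: v[0]=-4 > -5 → no swap
j=1: v[1]=-2 > -5 → no swap
j=2: v[2]=-6 ≤ -5 → i=0, swap v[0],v[2] → -6 -2 -4 0 -3 -8 -9 -10 -1 -5
j=3: v[3]=0 > -5 → no swap
j=4: v[4]=-3 > -5 → no swap
j=5: v[5]=-8 ≤ -5 → i=1, swap v[1],v[5] → -6 -8 -4 0 -3 -2 -9 -10 -1 -5
j=6: v[6]=-9 ≤ -5 → i=2, swap v[2],v[6] → -6 -8 -9 0 -3 -2 -4 -10 -1 -5
j=7: v[7]=-10 ≤ -5 → i=3, swap v[3],v[7] → -6 -8 -9 -10 -3 -2 -4 0 -1 -5
j=8: v[8]=-1 > -5 → no swap
final swap v[4],v[9] → -6 -8 -9 -10 -5 -2 -4 0 -1 -3; return 4

-6 -8 -9 -10 -5 -2 -4 0 -1 -3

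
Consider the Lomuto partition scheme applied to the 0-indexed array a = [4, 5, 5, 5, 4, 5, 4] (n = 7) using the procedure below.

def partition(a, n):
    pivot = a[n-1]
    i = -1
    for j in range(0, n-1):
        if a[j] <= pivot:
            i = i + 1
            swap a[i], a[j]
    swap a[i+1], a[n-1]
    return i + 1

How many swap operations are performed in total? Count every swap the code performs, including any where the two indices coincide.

pivot = a[6] = 4; i = -1
j=0: a[0]=4 ≤ 4 → i=0, swap a[0],a[0] (no change) → [4, 5, 5, 5, 4, 5, 4]
j=1: a[1]=5 > 4 → no swap
j=2: a[2]=5 > 4 → no swap
j=3: a[3]=5 > 4 → no swap
j=4: a[4]=4 ≤ 4 → i=1, swap a[1],a[4] → [4, 4, 5, 5, 5, 5, 4]
j=5: a[5]=5 > 4 → no swap
final swap a[2],a[6] → [4, 4, 4, 5, 5, 5, 5]; return 2

3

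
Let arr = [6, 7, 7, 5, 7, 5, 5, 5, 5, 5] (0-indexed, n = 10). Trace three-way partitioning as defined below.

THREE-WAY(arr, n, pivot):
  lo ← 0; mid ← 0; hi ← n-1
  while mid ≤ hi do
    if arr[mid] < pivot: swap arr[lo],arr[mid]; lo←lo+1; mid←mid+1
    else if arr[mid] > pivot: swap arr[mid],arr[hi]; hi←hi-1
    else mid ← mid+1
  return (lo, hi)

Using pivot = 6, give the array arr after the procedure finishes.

pivot = 6; lo=0, mid=0, hi=9
arr[mid]=6=6: mid=1
arr[mid]=7>6: swap arr[1],arr[9]; hi=8 → [6, 5, 7, 5, 7, 5, 5, 5, 5, 7]
arr[mid]=5<6: swap arr[0],arr[1]; lo=1,mid=2 → [5, 6, 7, 5, 7, 5, 5, 5, 5, 7]
arr[mid]=7>6: swap arr[2],arr[8]; hi=7 → [5, 6, 5, 5, 7, 5, 5, 5, 7, 7]
arr[mid]=5<6: swap arr[1],arr[2]; lo=2,mid=3 → [5, 5, 6, 5, 7, 5, 5, 5, 7, 7]
arr[mid]=5<6: swap arr[2],arr[3]; lo=3,mid=4 → [5, 5, 5, 6, 7, 5, 5, 5, 7, 7]
arr[mid]=7>6: swap arr[4],arr[7]; hi=6 → [5, 5, 5, 6, 5, 5, 5, 7, 7, 7]
arr[mid]=5<6: swap arr[3],arr[4]; lo=4,mid=5 → [5, 5, 5, 5, 6, 5, 5, 7, 7, 7]
arr[mid]=5<6: swap arr[4],arr[5]; lo=5,mid=6 → [5, 5, 5, 5, 5, 6, 5, 7, 7, 7]
arr[mid]=5<6: swap arr[5],arr[6]; lo=6,mid=7 → [5, 5, 5, 5, 5, 5, 6, 7, 7, 7]
end: lo=6, hi=6; arr = [5, 5, 5, 5, 5, 5, 6, 7, 7, 7]

[5, 5, 5, 5, 5, 5, 6, 7, 7, 7]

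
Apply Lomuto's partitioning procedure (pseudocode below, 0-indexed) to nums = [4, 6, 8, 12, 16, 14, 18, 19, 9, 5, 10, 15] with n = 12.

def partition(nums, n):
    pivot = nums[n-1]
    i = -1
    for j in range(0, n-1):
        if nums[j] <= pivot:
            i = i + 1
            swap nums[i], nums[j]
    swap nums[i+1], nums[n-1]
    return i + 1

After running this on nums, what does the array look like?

[4, 6, 8, 12, 14, 9, 5, 10, 15, 18, 19, 16]

pivot = nums[11] = 15; i = -1
j=0: nums[0]=4 ≤ 15 → i=0, swap nums[0],nums[0] (no change) → [4, 6, 8, 12, 16, 14, 18, 19, 9, 5, 10, 15]
j=1: nums[1]=6 ≤ 15 → i=1, swap nums[1],nums[1] (no change) → [4, 6, 8, 12, 16, 14, 18, 19, 9, 5, 10, 15]
j=2: nums[2]=8 ≤ 15 → i=2, swap nums[2],nums[2] (no change) → [4, 6, 8, 12, 16, 14, 18, 19, 9, 5, 10, 15]
j=3: nums[3]=12 ≤ 15 → i=3, swap nums[3],nums[3] (no change) → [4, 6, 8, 12, 16, 14, 18, 19, 9, 5, 10, 15]
j=4: nums[4]=16 > 15 → no swap
j=5: nums[5]=14 ≤ 15 → i=4, swap nums[4],nums[5] → [4, 6, 8, 12, 14, 16, 18, 19, 9, 5, 10, 15]
j=6: nums[6]=18 > 15 → no swap
j=7: nums[7]=19 > 15 → no swap
j=8: nums[8]=9 ≤ 15 → i=5, swap nums[5],nums[8] → [4, 6, 8, 12, 14, 9, 18, 19, 16, 5, 10, 15]
j=9: nums[9]=5 ≤ 15 → i=6, swap nums[6],nums[9] → [4, 6, 8, 12, 14, 9, 5, 19, 16, 18, 10, 15]
j=10: nums[10]=10 ≤ 15 → i=7, swap nums[7],nums[10] → [4, 6, 8, 12, 14, 9, 5, 10, 16, 18, 19, 15]
final swap nums[8],nums[11] → [4, 6, 8, 12, 14, 9, 5, 10, 15, 18, 19, 16]; return 8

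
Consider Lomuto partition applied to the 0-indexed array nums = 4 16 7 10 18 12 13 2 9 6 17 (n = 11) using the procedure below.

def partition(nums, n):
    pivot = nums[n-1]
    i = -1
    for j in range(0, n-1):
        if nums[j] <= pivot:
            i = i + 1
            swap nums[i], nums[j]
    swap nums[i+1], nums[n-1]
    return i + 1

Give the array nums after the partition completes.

4 16 7 10 12 13 2 9 6 17 18

pivot=17, i=-1
j=0: 4≤17, i=0, swap(0,0) ⇒ 4 16 7 10 18 12 13 2 9 6 17
j=1: 16≤17, i=1, swap(1,1) ⇒ 4 16 7 10 18 12 13 2 9 6 17
j=2: 7≤17, i=2, swap(2,2) ⇒ 4 16 7 10 18 12 13 2 9 6 17
j=3: 10≤17, i=3, swap(3,3) ⇒ 4 16 7 10 18 12 13 2 9 6 17
j=4: 18>17, skip
j=5: 12≤17, i=4, swap(4,5) ⇒ 4 16 7 10 12 18 13 2 9 6 17
j=6: 13≤17, i=5, swap(5,6) ⇒ 4 16 7 10 12 13 18 2 9 6 17
j=7: 2≤17, i=6, swap(6,7) ⇒ 4 16 7 10 12 13 2 18 9 6 17
j=8: 9≤17, i=7, swap(7,8) ⇒ 4 16 7 10 12 13 2 9 18 6 17
j=9: 6≤17, i=8, swap(8,9) ⇒ 4 16 7 10 12 13 2 9 6 18 17
swap(9,10) ⇒ 4 16 7 10 12 13 2 9 6 17 18; return 9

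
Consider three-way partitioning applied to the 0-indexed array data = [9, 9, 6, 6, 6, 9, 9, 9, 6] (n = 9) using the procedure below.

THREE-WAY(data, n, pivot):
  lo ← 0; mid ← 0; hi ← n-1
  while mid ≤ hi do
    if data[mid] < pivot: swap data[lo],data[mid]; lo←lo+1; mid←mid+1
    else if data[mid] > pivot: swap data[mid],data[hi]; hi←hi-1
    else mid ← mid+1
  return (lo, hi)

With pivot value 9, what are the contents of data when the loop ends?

[6, 6, 6, 6, 9, 9, 9, 9, 9]

lo=0 mid=0 hi=8
9=9: mid=1
9=9: mid=2
6<9: swap(0,2), lo=1 mid=3 ⇒ [6, 9, 9, 6, 6, 9, 9, 9, 6]
6<9: swap(1,3), lo=2 mid=4 ⇒ [6, 6, 9, 9, 6, 9, 9, 9, 6]
6<9: swap(2,4), lo=3 mid=5 ⇒ [6, 6, 6, 9, 9, 9, 9, 9, 6]
9=9: mid=6
9=9: mid=7
9=9: mid=8
6<9: swap(3,8), lo=4 mid=9 ⇒ [6, 6, 6, 6, 9, 9, 9, 9, 9]
done. lo=4 hi=8; data=[6, 6, 6, 6, 9, 9, 9, 9, 9]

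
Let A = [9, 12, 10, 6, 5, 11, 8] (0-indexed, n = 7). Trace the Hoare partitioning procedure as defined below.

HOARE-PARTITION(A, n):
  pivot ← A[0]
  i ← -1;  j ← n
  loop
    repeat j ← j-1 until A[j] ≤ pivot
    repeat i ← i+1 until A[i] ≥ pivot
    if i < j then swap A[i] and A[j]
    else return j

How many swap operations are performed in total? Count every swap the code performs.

pivot=9
j stops at 6 (8), i stops at 0 (9); swap ⇒ [8, 12, 10, 6, 5, 11, 9]
j stops at 4 (5), i stops at 1 (12); swap ⇒ [8, 5, 10, 6, 12, 11, 9]
j stops at 3 (6), i stops at 2 (10); swap ⇒ [8, 5, 6, 10, 12, 11, 9]
j stops at 2, i stops at 3; i≥j ⇒ return 2. A=[8, 5, 6, 10, 12, 11, 9]

3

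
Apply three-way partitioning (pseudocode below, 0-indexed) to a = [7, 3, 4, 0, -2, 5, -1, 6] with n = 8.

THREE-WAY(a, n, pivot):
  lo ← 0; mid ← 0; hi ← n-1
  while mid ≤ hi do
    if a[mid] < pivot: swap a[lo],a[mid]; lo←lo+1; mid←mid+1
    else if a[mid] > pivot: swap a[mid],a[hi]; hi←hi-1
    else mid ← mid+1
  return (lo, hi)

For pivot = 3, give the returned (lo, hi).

(3, 3)

pivot = 3; lo=0, mid=0, hi=7
a[mid]=7>3: swap a[0],a[7]; hi=6 → [6, 3, 4, 0, -2, 5, -1, 7]
a[mid]=6>3: swap a[0],a[6]; hi=5 → [-1, 3, 4, 0, -2, 5, 6, 7]
a[mid]=-1<3: swap a[0],a[0]; lo=1,mid=1 → [-1, 3, 4, 0, -2, 5, 6, 7]
a[mid]=3=3: mid=2
a[mid]=4>3: swap a[2],a[5]; hi=4 → [-1, 3, 5, 0, -2, 4, 6, 7]
a[mid]=5>3: swap a[2],a[4]; hi=3 → [-1, 3, -2, 0, 5, 4, 6, 7]
a[mid]=-2<3: swap a[1],a[2]; lo=2,mid=3 → [-1, -2, 3, 0, 5, 4, 6, 7]
a[mid]=0<3: swap a[2],a[3]; lo=3,mid=4 → [-1, -2, 0, 3, 5, 4, 6, 7]
end: lo=3, hi=3; a = [-1, -2, 0, 3, 5, 4, 6, 7]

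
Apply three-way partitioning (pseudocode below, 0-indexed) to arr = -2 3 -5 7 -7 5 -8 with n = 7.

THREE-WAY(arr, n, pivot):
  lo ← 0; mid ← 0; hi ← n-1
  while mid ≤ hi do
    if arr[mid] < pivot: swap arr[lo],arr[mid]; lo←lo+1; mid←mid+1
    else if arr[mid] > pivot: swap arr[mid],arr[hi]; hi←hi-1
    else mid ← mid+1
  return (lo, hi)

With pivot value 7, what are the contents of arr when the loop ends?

-2 3 -5 -7 5 -8 7

lo=0 mid=0 hi=6
-2<7: swap(0,0), lo=1 mid=1 ⇒ -2 3 -5 7 -7 5 -8
3<7: swap(1,1), lo=2 mid=2 ⇒ -2 3 -5 7 -7 5 -8
-5<7: swap(2,2), lo=3 mid=3 ⇒ -2 3 -5 7 -7 5 -8
7=7: mid=4
-7<7: swap(3,4), lo=4 mid=5 ⇒ -2 3 -5 -7 7 5 -8
5<7: swap(4,5), lo=5 mid=6 ⇒ -2 3 -5 -7 5 7 -8
-8<7: swap(5,6), lo=6 mid=7 ⇒ -2 3 -5 -7 5 -8 7
done. lo=6 hi=6; arr=-2 3 -5 -7 5 -8 7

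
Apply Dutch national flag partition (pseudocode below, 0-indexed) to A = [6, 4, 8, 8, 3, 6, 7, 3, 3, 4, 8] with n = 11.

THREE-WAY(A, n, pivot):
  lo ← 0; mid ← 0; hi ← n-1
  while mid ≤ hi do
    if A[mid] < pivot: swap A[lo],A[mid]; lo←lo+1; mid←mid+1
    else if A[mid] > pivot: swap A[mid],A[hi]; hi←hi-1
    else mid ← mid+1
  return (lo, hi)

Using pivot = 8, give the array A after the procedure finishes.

pivot = 8; lo=0, mid=0, hi=10
A[mid]=6<8: swap A[0],A[0]; lo=1,mid=1 → [6, 4, 8, 8, 3, 6, 7, 3, 3, 4, 8]
A[mid]=4<8: swap A[1],A[1]; lo=2,mid=2 → [6, 4, 8, 8, 3, 6, 7, 3, 3, 4, 8]
A[mid]=8=8: mid=3
A[mid]=8=8: mid=4
A[mid]=3<8: swap A[2],A[4]; lo=3,mid=5 → [6, 4, 3, 8, 8, 6, 7, 3, 3, 4, 8]
A[mid]=6<8: swap A[3],A[5]; lo=4,mid=6 → [6, 4, 3, 6, 8, 8, 7, 3, 3, 4, 8]
A[mid]=7<8: swap A[4],A[6]; lo=5,mid=7 → [6, 4, 3, 6, 7, 8, 8, 3, 3, 4, 8]
A[mid]=3<8: swap A[5],A[7]; lo=6,mid=8 → [6, 4, 3, 6, 7, 3, 8, 8, 3, 4, 8]
A[mid]=3<8: swap A[6],A[8]; lo=7,mid=9 → [6, 4, 3, 6, 7, 3, 3, 8, 8, 4, 8]
A[mid]=4<8: swap A[7],A[9]; lo=8,mid=10 → [6, 4, 3, 6, 7, 3, 3, 4, 8, 8, 8]
A[mid]=8=8: mid=11
end: lo=8, hi=10; A = [6, 4, 3, 6, 7, 3, 3, 4, 8, 8, 8]

[6, 4, 3, 6, 7, 3, 3, 4, 8, 8, 8]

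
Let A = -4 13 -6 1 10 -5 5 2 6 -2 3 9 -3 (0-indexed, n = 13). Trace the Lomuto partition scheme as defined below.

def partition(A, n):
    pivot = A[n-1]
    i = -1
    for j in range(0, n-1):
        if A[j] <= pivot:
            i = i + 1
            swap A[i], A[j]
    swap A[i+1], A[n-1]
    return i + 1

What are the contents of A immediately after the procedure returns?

pivot=-3, i=-1
j=0: -4≤-3, i=0, swap(0,0) ⇒ -4 13 -6 1 10 -5 5 2 6 -2 3 9 -3
j=1: 13>-3, skip
j=2: -6≤-3, i=1, swap(1,2) ⇒ -4 -6 13 1 10 -5 5 2 6 -2 3 9 -3
j=3: 1>-3, skip
j=4: 10>-3, skip
j=5: -5≤-3, i=2, swap(2,5) ⇒ -4 -6 -5 1 10 13 5 2 6 -2 3 9 -3
j=6: 5>-3, skip
j=7: 2>-3, skip
j=8: 6>-3, skip
j=9: -2>-3, skip
j=10: 3>-3, skip
j=11: 9>-3, skip
swap(3,12) ⇒ -4 -6 -5 -3 10 13 5 2 6 -2 3 9 1; return 3

-4 -6 -5 -3 10 13 5 2 6 -2 3 9 1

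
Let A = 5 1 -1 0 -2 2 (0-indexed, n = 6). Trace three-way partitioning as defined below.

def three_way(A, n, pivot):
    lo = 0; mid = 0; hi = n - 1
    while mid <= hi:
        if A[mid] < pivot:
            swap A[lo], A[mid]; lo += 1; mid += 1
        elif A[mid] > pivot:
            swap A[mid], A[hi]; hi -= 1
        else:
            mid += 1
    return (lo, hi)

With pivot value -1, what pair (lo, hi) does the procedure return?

pivot = -1; lo=0, mid=0, hi=5
A[mid]=5>-1: swap A[0],A[5]; hi=4 → 2 1 -1 0 -2 5
A[mid]=2>-1: swap A[0],A[4]; hi=3 → -2 1 -1 0 2 5
A[mid]=-2<-1: swap A[0],A[0]; lo=1,mid=1 → -2 1 -1 0 2 5
A[mid]=1>-1: swap A[1],A[3]; hi=2 → -2 0 -1 1 2 5
A[mid]=0>-1: swap A[1],A[2]; hi=1 → -2 -1 0 1 2 5
A[mid]=-1=-1: mid=2
end: lo=1, hi=1; A = -2 -1 0 1 2 5

(1, 1)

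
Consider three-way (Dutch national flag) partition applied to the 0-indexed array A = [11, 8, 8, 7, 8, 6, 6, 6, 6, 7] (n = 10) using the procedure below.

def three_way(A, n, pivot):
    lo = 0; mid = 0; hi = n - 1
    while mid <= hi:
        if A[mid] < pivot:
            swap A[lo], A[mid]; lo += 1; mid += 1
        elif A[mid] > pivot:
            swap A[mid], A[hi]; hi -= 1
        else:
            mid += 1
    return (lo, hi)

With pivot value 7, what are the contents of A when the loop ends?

[6, 6, 6, 6, 7, 7, 8, 8, 8, 11]

pivot = 7; lo=0, mid=0, hi=9
A[mid]=11>7: swap A[0],A[9]; hi=8 → [7, 8, 8, 7, 8, 6, 6, 6, 6, 11]
A[mid]=7=7: mid=1
A[mid]=8>7: swap A[1],A[8]; hi=7 → [7, 6, 8, 7, 8, 6, 6, 6, 8, 11]
A[mid]=6<7: swap A[0],A[1]; lo=1,mid=2 → [6, 7, 8, 7, 8, 6, 6, 6, 8, 11]
A[mid]=8>7: swap A[2],A[7]; hi=6 → [6, 7, 6, 7, 8, 6, 6, 8, 8, 11]
A[mid]=6<7: swap A[1],A[2]; lo=2,mid=3 → [6, 6, 7, 7, 8, 6, 6, 8, 8, 11]
A[mid]=7=7: mid=4
A[mid]=8>7: swap A[4],A[6]; hi=5 → [6, 6, 7, 7, 6, 6, 8, 8, 8, 11]
A[mid]=6<7: swap A[2],A[4]; lo=3,mid=5 → [6, 6, 6, 7, 7, 6, 8, 8, 8, 11]
A[mid]=6<7: swap A[3],A[5]; lo=4,mid=6 → [6, 6, 6, 6, 7, 7, 8, 8, 8, 11]
end: lo=4, hi=5; A = [6, 6, 6, 6, 7, 7, 8, 8, 8, 11]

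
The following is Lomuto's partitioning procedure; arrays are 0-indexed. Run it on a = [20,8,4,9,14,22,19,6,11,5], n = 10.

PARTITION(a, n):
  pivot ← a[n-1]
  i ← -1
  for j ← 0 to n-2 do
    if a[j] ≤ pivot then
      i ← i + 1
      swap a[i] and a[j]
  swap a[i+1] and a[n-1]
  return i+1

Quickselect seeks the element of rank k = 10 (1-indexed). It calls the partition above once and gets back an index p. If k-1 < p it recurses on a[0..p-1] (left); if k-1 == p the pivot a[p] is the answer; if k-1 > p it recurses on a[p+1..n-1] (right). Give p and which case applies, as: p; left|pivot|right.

1; right

pivot = a[9] = 5; i = -1
j=0: a[0]=20 > 5 → no swap
j=1: a[1]=8 > 5 → no swap
j=2: a[2]=4 ≤ 5 → i=0, swap a[0],a[2] → [4,8,20,9,14,22,19,6,11,5]
j=3: a[3]=9 > 5 → no swap
j=4: a[4]=14 > 5 → no swap
j=5: a[5]=22 > 5 → no swap
j=6: a[6]=19 > 5 → no swap
j=7: a[7]=6 > 5 → no swap
j=8: a[8]=11 > 5 → no swap
final swap a[1],a[9] → [4,5,20,9,14,22,19,6,11,8]; return 1
p = 1; k-1 = 9 > 1 ⇒ right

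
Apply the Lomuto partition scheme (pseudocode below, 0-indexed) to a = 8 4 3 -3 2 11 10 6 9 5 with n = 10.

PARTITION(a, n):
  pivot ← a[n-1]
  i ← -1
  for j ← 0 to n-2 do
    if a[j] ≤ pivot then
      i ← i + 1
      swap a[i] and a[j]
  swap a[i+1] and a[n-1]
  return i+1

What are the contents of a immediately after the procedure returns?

4 3 -3 2 5 11 10 6 9 8

pivot=5, i=-1
j=0: 8>5, skip
j=1: 4≤5, i=0, swap(0,1) ⇒ 4 8 3 -3 2 11 10 6 9 5
j=2: 3≤5, i=1, swap(1,2) ⇒ 4 3 8 -3 2 11 10 6 9 5
j=3: -3≤5, i=2, swap(2,3) ⇒ 4 3 -3 8 2 11 10 6 9 5
j=4: 2≤5, i=3, swap(3,4) ⇒ 4 3 -3 2 8 11 10 6 9 5
j=5: 11>5, skip
j=6: 10>5, skip
j=7: 6>5, skip
j=8: 9>5, skip
swap(4,9) ⇒ 4 3 -3 2 5 11 10 6 9 8; return 4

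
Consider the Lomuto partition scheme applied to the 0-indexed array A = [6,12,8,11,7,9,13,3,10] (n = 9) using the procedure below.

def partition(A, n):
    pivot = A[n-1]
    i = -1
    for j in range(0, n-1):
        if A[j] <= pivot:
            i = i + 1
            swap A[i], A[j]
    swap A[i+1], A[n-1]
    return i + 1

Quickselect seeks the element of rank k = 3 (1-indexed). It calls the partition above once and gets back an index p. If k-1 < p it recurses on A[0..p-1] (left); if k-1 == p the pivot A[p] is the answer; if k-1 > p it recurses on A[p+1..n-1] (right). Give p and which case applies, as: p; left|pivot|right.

pivot = A[8] = 10; i = -1
j=0: A[0]=6 ≤ 10 → i=0, swap A[0],A[0] (no change) → [6,12,8,11,7,9,13,3,10]
j=1: A[1]=12 > 10 → no swap
j=2: A[2]=8 ≤ 10 → i=1, swap A[1],A[2] → [6,8,12,11,7,9,13,3,10]
j=3: A[3]=11 > 10 → no swap
j=4: A[4]=7 ≤ 10 → i=2, swap A[2],A[4] → [6,8,7,11,12,9,13,3,10]
j=5: A[5]=9 ≤ 10 → i=3, swap A[3],A[5] → [6,8,7,9,12,11,13,3,10]
j=6: A[6]=13 > 10 → no swap
j=7: A[7]=3 ≤ 10 → i=4, swap A[4],A[7] → [6,8,7,9,3,11,13,12,10]
final swap A[5],A[8] → [6,8,7,9,3,10,13,12,11]; return 5
p = 5; k-1 = 2 < 5 ⇒ left

5; left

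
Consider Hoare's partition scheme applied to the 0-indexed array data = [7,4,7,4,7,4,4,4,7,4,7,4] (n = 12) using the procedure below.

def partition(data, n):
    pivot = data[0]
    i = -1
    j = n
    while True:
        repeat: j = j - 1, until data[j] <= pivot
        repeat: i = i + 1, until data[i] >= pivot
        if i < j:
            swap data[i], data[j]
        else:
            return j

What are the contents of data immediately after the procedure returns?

pivot = data[0] = 7; i = -1, j = 12
j→11 (data[11]=4≤7), i→0 (data[0]=7≥7); i<j, swap → [4,4,7,4,7,4,4,4,7,4,7,7]
j→10 (data[10]=7≤7), i→2 (data[2]=7≥7); i<j, swap → [4,4,7,4,7,4,4,4,7,4,7,7]
j→9 (data[9]=4≤7), i→4 (data[4]=7≥7); i<j, swap → [4,4,7,4,4,4,4,4,7,7,7,7]
j→8, i→8; i≥j, return j=8. data = [4,4,7,4,4,4,4,4,7,7,7,7]

[4,4,7,4,4,4,4,4,7,7,7,7]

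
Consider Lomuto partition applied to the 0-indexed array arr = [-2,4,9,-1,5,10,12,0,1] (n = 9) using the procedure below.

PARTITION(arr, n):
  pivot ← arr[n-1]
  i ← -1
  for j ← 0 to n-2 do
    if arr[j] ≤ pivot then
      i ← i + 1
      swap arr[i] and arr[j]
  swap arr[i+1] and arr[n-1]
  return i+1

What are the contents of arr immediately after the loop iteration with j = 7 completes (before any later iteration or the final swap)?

[-2,-1,0,4,5,10,12,9,1]

pivot=1, i=-1
j=0: -2≤1, i=0, swap(0,0) ⇒ [-2,4,9,-1,5,10,12,0,1]
j=1: 4>1, skip
j=2: 9>1, skip
j=3: -1≤1, i=1, swap(1,3) ⇒ [-2,-1,9,4,5,10,12,0,1]
j=4: 5>1, skip
j=5: 10>1, skip
j=6: 12>1, skip
j=7: 0≤1, i=2, swap(2,7) ⇒ [-2,-1,0,4,5,10,12,9,1]
(after j=7) arr = [-2,-1,0,4,5,10,12,9,1]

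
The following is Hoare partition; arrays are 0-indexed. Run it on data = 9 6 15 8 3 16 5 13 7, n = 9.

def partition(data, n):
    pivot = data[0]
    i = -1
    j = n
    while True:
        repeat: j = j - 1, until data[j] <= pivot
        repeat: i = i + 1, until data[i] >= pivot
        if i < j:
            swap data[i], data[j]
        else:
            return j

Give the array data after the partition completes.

7 6 5 8 3 16 15 13 9

pivot=9
j stops at 8 (7), i stops at 0 (9); swap ⇒ 7 6 15 8 3 16 5 13 9
j stops at 6 (5), i stops at 2 (15); swap ⇒ 7 6 5 8 3 16 15 13 9
j stops at 4, i stops at 5; i≥j ⇒ return 4. data=7 6 5 8 3 16 15 13 9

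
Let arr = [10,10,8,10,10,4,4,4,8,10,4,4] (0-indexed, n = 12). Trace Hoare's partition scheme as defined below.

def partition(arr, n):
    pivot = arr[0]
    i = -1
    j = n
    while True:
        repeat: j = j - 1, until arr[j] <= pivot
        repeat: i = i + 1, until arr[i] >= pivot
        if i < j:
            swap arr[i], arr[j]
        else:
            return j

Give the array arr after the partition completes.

[4,4,8,10,8,4,4,4,10,10,10,10]

pivot = arr[0] = 10; i = -1, j = 12
j→11 (arr[11]=4≤10), i→0 (arr[0]=10≥10); i<j, swap → [4,10,8,10,10,4,4,4,8,10,4,10]
j→10 (arr[10]=4≤10), i→1 (arr[1]=10≥10); i<j, swap → [4,4,8,10,10,4,4,4,8,10,10,10]
j→9 (arr[9]=10≤10), i→3 (arr[3]=10≥10); i<j, swap → [4,4,8,10,10,4,4,4,8,10,10,10]
j→8 (arr[8]=8≤10), i→4 (arr[4]=10≥10); i<j, swap → [4,4,8,10,8,4,4,4,10,10,10,10]
j→7, i→8; i≥j, return j=7. arr = [4,4,8,10,8,4,4,4,10,10,10,10]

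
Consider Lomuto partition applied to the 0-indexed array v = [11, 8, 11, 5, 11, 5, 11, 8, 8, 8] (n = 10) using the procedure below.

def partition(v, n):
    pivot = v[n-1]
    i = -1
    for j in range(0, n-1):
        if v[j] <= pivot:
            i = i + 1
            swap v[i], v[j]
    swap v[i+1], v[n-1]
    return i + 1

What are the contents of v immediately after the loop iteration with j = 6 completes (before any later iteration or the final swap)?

[8, 5, 5, 11, 11, 11, 11, 8, 8, 8]

pivot=8, i=-1
j=0: 11>8, skip
j=1: 8≤8, i=0, swap(0,1) ⇒ [8, 11, 11, 5, 11, 5, 11, 8, 8, 8]
j=2: 11>8, skip
j=3: 5≤8, i=1, swap(1,3) ⇒ [8, 5, 11, 11, 11, 5, 11, 8, 8, 8]
j=4: 11>8, skip
j=5: 5≤8, i=2, swap(2,5) ⇒ [8, 5, 5, 11, 11, 11, 11, 8, 8, 8]
j=6: 11>8, skip
(after j=6) v = [8, 5, 5, 11, 11, 11, 11, 8, 8, 8]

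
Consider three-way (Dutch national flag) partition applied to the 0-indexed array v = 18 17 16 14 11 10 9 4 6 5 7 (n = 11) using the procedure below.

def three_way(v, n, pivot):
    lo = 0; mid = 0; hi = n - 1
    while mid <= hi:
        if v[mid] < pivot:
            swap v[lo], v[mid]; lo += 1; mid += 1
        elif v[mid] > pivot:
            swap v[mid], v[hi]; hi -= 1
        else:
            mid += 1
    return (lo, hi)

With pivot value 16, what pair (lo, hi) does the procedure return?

lo=0 mid=0 hi=10
18>16: swap(0,10), hi=9 ⇒ 7 17 16 14 11 10 9 4 6 5 18
7<16: swap(0,0), lo=1 mid=1 ⇒ 7 17 16 14 11 10 9 4 6 5 18
17>16: swap(1,9), hi=8 ⇒ 7 5 16 14 11 10 9 4 6 17 18
5<16: swap(1,1), lo=2 mid=2 ⇒ 7 5 16 14 11 10 9 4 6 17 18
16=16: mid=3
14<16: swap(2,3), lo=3 mid=4 ⇒ 7 5 14 16 11 10 9 4 6 17 18
11<16: swap(3,4), lo=4 mid=5 ⇒ 7 5 14 11 16 10 9 4 6 17 18
10<16: swap(4,5), lo=5 mid=6 ⇒ 7 5 14 11 10 16 9 4 6 17 18
9<16: swap(5,6), lo=6 mid=7 ⇒ 7 5 14 11 10 9 16 4 6 17 18
4<16: swap(6,7), lo=7 mid=8 ⇒ 7 5 14 11 10 9 4 16 6 17 18
6<16: swap(7,8), lo=8 mid=9 ⇒ 7 5 14 11 10 9 4 6 16 17 18
done. lo=8 hi=8; v=7 5 14 11 10 9 4 6 16 17 18

(8, 8)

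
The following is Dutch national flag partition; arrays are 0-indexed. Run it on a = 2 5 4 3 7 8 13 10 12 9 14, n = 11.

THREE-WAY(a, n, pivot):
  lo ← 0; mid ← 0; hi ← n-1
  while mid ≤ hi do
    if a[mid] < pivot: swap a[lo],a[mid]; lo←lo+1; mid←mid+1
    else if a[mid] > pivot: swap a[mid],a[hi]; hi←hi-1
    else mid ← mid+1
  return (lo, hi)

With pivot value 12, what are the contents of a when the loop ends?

pivot = 12; lo=0, mid=0, hi=10
a[mid]=2<12: swap a[0],a[0]; lo=1,mid=1 → 2 5 4 3 7 8 13 10 12 9 14
a[mid]=5<12: swap a[1],a[1]; lo=2,mid=2 → 2 5 4 3 7 8 13 10 12 9 14
a[mid]=4<12: swap a[2],a[2]; lo=3,mid=3 → 2 5 4 3 7 8 13 10 12 9 14
a[mid]=3<12: swap a[3],a[3]; lo=4,mid=4 → 2 5 4 3 7 8 13 10 12 9 14
a[mid]=7<12: swap a[4],a[4]; lo=5,mid=5 → 2 5 4 3 7 8 13 10 12 9 14
a[mid]=8<12: swap a[5],a[5]; lo=6,mid=6 → 2 5 4 3 7 8 13 10 12 9 14
a[mid]=13>12: swap a[6],a[10]; hi=9 → 2 5 4 3 7 8 14 10 12 9 13
a[mid]=14>12: swap a[6],a[9]; hi=8 → 2 5 4 3 7 8 9 10 12 14 13
a[mid]=9<12: swap a[6],a[6]; lo=7,mid=7 → 2 5 4 3 7 8 9 10 12 14 13
a[mid]=10<12: swap a[7],a[7]; lo=8,mid=8 → 2 5 4 3 7 8 9 10 12 14 13
a[mid]=12=12: mid=9
end: lo=8, hi=8; a = 2 5 4 3 7 8 9 10 12 14 13

2 5 4 3 7 8 9 10 12 14 13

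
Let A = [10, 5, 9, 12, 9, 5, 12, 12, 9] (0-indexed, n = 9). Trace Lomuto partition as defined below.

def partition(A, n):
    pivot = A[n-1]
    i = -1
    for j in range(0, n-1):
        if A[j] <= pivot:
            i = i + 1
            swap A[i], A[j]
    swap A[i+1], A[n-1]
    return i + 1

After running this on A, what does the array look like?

pivot=9, i=-1
j=0: 10>9, skip
j=1: 5≤9, i=0, swap(0,1) ⇒ [5, 10, 9, 12, 9, 5, 12, 12, 9]
j=2: 9≤9, i=1, swap(1,2) ⇒ [5, 9, 10, 12, 9, 5, 12, 12, 9]
j=3: 12>9, skip
j=4: 9≤9, i=2, swap(2,4) ⇒ [5, 9, 9, 12, 10, 5, 12, 12, 9]
j=5: 5≤9, i=3, swap(3,5) ⇒ [5, 9, 9, 5, 10, 12, 12, 12, 9]
j=6: 12>9, skip
j=7: 12>9, skip
swap(4,8) ⇒ [5, 9, 9, 5, 9, 12, 12, 12, 10]; return 4

[5, 9, 9, 5, 9, 12, 12, 12, 10]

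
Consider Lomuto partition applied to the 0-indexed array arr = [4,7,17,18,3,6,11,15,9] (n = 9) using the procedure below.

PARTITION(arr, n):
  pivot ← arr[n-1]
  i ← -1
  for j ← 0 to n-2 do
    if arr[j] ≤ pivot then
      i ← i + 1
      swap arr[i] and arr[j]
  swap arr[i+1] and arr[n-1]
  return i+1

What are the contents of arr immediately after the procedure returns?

[4,7,3,6,9,18,11,15,17]

pivot=9, i=-1
j=0: 4≤9, i=0, swap(0,0) ⇒ [4,7,17,18,3,6,11,15,9]
j=1: 7≤9, i=1, swap(1,1) ⇒ [4,7,17,18,3,6,11,15,9]
j=2: 17>9, skip
j=3: 18>9, skip
j=4: 3≤9, i=2, swap(2,4) ⇒ [4,7,3,18,17,6,11,15,9]
j=5: 6≤9, i=3, swap(3,5) ⇒ [4,7,3,6,17,18,11,15,9]
j=6: 11>9, skip
j=7: 15>9, skip
swap(4,8) ⇒ [4,7,3,6,9,18,11,15,17]; return 4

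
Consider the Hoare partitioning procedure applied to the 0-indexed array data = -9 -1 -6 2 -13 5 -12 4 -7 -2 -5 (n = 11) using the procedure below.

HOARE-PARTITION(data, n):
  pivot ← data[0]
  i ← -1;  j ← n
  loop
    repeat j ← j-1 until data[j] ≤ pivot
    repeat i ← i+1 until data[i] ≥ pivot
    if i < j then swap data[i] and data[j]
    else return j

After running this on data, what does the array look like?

pivot = data[0] = -9; i = -1, j = 11
j→6 (data[6]=-12≤-9), i→0 (data[0]=-9≥-9); i<j, swap → -12 -1 -6 2 -13 5 -9 4 -7 -2 -5
j→4 (data[4]=-13≤-9), i→1 (data[1]=-1≥-9); i<j, swap → -12 -13 -6 2 -1 5 -9 4 -7 -2 -5
j→1, i→2; i≥j, return j=1. data = -12 -13 -6 2 -1 5 -9 4 -7 -2 -5

-12 -13 -6 2 -1 5 -9 4 -7 -2 -5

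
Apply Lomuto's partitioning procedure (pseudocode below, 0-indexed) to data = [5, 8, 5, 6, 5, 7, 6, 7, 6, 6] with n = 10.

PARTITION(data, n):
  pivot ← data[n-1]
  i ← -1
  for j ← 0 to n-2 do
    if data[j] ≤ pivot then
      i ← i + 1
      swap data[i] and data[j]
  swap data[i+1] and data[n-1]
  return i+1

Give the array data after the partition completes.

[5, 5, 6, 5, 6, 6, 6, 7, 7, 8]

pivot = data[9] = 6; i = -1
j=0: data[0]=5 ≤ 6 → i=0, swap data[0],data[0] (no change) → [5, 8, 5, 6, 5, 7, 6, 7, 6, 6]
j=1: data[1]=8 > 6 → no swap
j=2: data[2]=5 ≤ 6 → i=1, swap data[1],data[2] → [5, 5, 8, 6, 5, 7, 6, 7, 6, 6]
j=3: data[3]=6 ≤ 6 → i=2, swap data[2],data[3] → [5, 5, 6, 8, 5, 7, 6, 7, 6, 6]
j=4: data[4]=5 ≤ 6 → i=3, swap data[3],data[4] → [5, 5, 6, 5, 8, 7, 6, 7, 6, 6]
j=5: data[5]=7 > 6 → no swap
j=6: data[6]=6 ≤ 6 → i=4, swap data[4],data[6] → [5, 5, 6, 5, 6, 7, 8, 7, 6, 6]
j=7: data[7]=7 > 6 → no swap
j=8: data[8]=6 ≤ 6 → i=5, swap data[5],data[8] → [5, 5, 6, 5, 6, 6, 8, 7, 7, 6]
final swap data[6],data[9] → [5, 5, 6, 5, 6, 6, 6, 7, 7, 8]; return 6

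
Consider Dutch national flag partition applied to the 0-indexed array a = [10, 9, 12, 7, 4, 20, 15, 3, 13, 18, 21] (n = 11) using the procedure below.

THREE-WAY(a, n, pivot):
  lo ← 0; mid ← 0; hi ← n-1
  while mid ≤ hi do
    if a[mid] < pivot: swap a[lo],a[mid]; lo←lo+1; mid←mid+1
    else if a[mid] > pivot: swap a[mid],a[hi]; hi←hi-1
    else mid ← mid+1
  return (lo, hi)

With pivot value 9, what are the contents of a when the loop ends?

[3, 4, 7, 9, 20, 15, 12, 13, 18, 21, 10]

pivot = 9; lo=0, mid=0, hi=10
a[mid]=10>9: swap a[0],a[10]; hi=9 → [21, 9, 12, 7, 4, 20, 15, 3, 13, 18, 10]
a[mid]=21>9: swap a[0],a[9]; hi=8 → [18, 9, 12, 7, 4, 20, 15, 3, 13, 21, 10]
a[mid]=18>9: swap a[0],a[8]; hi=7 → [13, 9, 12, 7, 4, 20, 15, 3, 18, 21, 10]
a[mid]=13>9: swap a[0],a[7]; hi=6 → [3, 9, 12, 7, 4, 20, 15, 13, 18, 21, 10]
a[mid]=3<9: swap a[0],a[0]; lo=1,mid=1 → [3, 9, 12, 7, 4, 20, 15, 13, 18, 21, 10]
a[mid]=9=9: mid=2
a[mid]=12>9: swap a[2],a[6]; hi=5 → [3, 9, 15, 7, 4, 20, 12, 13, 18, 21, 10]
a[mid]=15>9: swap a[2],a[5]; hi=4 → [3, 9, 20, 7, 4, 15, 12, 13, 18, 21, 10]
a[mid]=20>9: swap a[2],a[4]; hi=3 → [3, 9, 4, 7, 20, 15, 12, 13, 18, 21, 10]
a[mid]=4<9: swap a[1],a[2]; lo=2,mid=3 → [3, 4, 9, 7, 20, 15, 12, 13, 18, 21, 10]
a[mid]=7<9: swap a[2],a[3]; lo=3,mid=4 → [3, 4, 7, 9, 20, 15, 12, 13, 18, 21, 10]
end: lo=3, hi=3; a = [3, 4, 7, 9, 20, 15, 12, 13, 18, 21, 10]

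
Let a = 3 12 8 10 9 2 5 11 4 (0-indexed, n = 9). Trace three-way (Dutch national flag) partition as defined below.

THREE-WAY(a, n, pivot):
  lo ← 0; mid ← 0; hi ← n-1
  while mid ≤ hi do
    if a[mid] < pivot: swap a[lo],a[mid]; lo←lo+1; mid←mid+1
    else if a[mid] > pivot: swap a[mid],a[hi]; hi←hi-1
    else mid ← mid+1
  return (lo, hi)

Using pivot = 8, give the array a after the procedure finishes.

3 4 5 2 8 9 11 10 12

pivot = 8; lo=0, mid=0, hi=8
a[mid]=3<8: swap a[0],a[0]; lo=1,mid=1 → 3 12 8 10 9 2 5 11 4
a[mid]=12>8: swap a[1],a[8]; hi=7 → 3 4 8 10 9 2 5 11 12
a[mid]=4<8: swap a[1],a[1]; lo=2,mid=2 → 3 4 8 10 9 2 5 11 12
a[mid]=8=8: mid=3
a[mid]=10>8: swap a[3],a[7]; hi=6 → 3 4 8 11 9 2 5 10 12
a[mid]=11>8: swap a[3],a[6]; hi=5 → 3 4 8 5 9 2 11 10 12
a[mid]=5<8: swap a[2],a[3]; lo=3,mid=4 → 3 4 5 8 9 2 11 10 12
a[mid]=9>8: swap a[4],a[5]; hi=4 → 3 4 5 8 2 9 11 10 12
a[mid]=2<8: swap a[3],a[4]; lo=4,mid=5 → 3 4 5 2 8 9 11 10 12
end: lo=4, hi=4; a = 3 4 5 2 8 9 11 10 12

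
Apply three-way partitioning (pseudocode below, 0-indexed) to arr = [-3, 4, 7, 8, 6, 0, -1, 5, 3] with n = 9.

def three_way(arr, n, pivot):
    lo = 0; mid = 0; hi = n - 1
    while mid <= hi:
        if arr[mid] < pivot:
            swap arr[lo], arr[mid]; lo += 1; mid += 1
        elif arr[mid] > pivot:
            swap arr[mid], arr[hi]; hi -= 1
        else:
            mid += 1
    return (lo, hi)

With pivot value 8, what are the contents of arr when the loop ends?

[-3, 4, 7, 6, 0, -1, 5, 3, 8]

lo=0 mid=0 hi=8
-3<8: swap(0,0), lo=1 mid=1 ⇒ [-3, 4, 7, 8, 6, 0, -1, 5, 3]
4<8: swap(1,1), lo=2 mid=2 ⇒ [-3, 4, 7, 8, 6, 0, -1, 5, 3]
7<8: swap(2,2), lo=3 mid=3 ⇒ [-3, 4, 7, 8, 6, 0, -1, 5, 3]
8=8: mid=4
6<8: swap(3,4), lo=4 mid=5 ⇒ [-3, 4, 7, 6, 8, 0, -1, 5, 3]
0<8: swap(4,5), lo=5 mid=6 ⇒ [-3, 4, 7, 6, 0, 8, -1, 5, 3]
-1<8: swap(5,6), lo=6 mid=7 ⇒ [-3, 4, 7, 6, 0, -1, 8, 5, 3]
5<8: swap(6,7), lo=7 mid=8 ⇒ [-3, 4, 7, 6, 0, -1, 5, 8, 3]
3<8: swap(7,8), lo=8 mid=9 ⇒ [-3, 4, 7, 6, 0, -1, 5, 3, 8]
done. lo=8 hi=8; arr=[-3, 4, 7, 6, 0, -1, 5, 3, 8]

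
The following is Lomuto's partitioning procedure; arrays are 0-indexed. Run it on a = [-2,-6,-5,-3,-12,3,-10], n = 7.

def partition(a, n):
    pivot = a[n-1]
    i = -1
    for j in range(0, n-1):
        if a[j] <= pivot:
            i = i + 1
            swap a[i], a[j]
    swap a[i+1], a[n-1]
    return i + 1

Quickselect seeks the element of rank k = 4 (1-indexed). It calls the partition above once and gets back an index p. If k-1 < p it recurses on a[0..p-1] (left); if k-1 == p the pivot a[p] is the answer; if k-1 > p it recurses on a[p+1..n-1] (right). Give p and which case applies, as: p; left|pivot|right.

1; right

pivot = a[6] = -10; i = -1
j=0: a[0]=-2 > -10 → no swap
j=1: a[1]=-6 > -10 → no swap
j=2: a[2]=-5 > -10 → no swap
j=3: a[3]=-3 > -10 → no swap
j=4: a[4]=-12 ≤ -10 → i=0, swap a[0],a[4] → [-12,-6,-5,-3,-2,3,-10]
j=5: a[5]=3 > -10 → no swap
final swap a[1],a[6] → [-12,-10,-5,-3,-2,3,-6]; return 1
p = 1; k-1 = 3 > 1 ⇒ right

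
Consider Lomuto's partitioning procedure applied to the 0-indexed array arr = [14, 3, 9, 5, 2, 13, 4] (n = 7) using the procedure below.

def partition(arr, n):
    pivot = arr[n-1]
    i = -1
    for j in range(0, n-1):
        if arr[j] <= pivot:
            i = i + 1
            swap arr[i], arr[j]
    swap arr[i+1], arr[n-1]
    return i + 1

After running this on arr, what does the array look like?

pivot=4, i=-1
j=0: 14>4, skip
j=1: 3≤4, i=0, swap(0,1) ⇒ [3, 14, 9, 5, 2, 13, 4]
j=2: 9>4, skip
j=3: 5>4, skip
j=4: 2≤4, i=1, swap(1,4) ⇒ [3, 2, 9, 5, 14, 13, 4]
j=5: 13>4, skip
swap(2,6) ⇒ [3, 2, 4, 5, 14, 13, 9]; return 2

[3, 2, 4, 5, 14, 13, 9]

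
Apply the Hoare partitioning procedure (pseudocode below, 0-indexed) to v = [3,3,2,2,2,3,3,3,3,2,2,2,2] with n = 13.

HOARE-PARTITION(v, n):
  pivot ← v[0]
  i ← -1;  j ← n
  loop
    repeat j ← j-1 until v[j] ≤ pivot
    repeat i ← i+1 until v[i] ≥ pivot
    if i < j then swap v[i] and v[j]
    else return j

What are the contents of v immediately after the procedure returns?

[2,2,2,2,2,2,2,3,3,3,3,3,3]

pivot=3
j stops at 12 (2), i stops at 0 (3); swap ⇒ [2,3,2,2,2,3,3,3,3,2,2,2,3]
j stops at 11 (2), i stops at 1 (3); swap ⇒ [2,2,2,2,2,3,3,3,3,2,2,3,3]
j stops at 10 (2), i stops at 5 (3); swap ⇒ [2,2,2,2,2,2,3,3,3,2,3,3,3]
j stops at 9 (2), i stops at 6 (3); swap ⇒ [2,2,2,2,2,2,2,3,3,3,3,3,3]
j stops at 8 (3), i stops at 7 (3); swap ⇒ [2,2,2,2,2,2,2,3,3,3,3,3,3]
j stops at 7, i stops at 8; i≥j ⇒ return 7. v=[2,2,2,2,2,2,2,3,3,3,3,3,3]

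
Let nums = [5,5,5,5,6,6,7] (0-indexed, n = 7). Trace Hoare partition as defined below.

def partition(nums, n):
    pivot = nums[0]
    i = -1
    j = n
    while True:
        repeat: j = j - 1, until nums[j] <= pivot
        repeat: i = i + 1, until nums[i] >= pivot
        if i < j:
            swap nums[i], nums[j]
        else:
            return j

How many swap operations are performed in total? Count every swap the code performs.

2

pivot=5
j stops at 3 (5), i stops at 0 (5); swap ⇒ [5,5,5,5,6,6,7]
j stops at 2 (5), i stops at 1 (5); swap ⇒ [5,5,5,5,6,6,7]
j stops at 1, i stops at 2; i≥j ⇒ return 1. nums=[5,5,5,5,6,6,7]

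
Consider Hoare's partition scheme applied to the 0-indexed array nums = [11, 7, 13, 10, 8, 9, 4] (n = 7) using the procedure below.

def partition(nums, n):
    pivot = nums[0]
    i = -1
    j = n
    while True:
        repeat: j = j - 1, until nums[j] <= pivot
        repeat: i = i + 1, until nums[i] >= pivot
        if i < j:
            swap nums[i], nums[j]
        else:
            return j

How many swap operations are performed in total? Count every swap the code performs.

2

pivot=11
j stops at 6 (4), i stops at 0 (11); swap ⇒ [4, 7, 13, 10, 8, 9, 11]
j stops at 5 (9), i stops at 2 (13); swap ⇒ [4, 7, 9, 10, 8, 13, 11]
j stops at 4, i stops at 5; i≥j ⇒ return 4. nums=[4, 7, 9, 10, 8, 13, 11]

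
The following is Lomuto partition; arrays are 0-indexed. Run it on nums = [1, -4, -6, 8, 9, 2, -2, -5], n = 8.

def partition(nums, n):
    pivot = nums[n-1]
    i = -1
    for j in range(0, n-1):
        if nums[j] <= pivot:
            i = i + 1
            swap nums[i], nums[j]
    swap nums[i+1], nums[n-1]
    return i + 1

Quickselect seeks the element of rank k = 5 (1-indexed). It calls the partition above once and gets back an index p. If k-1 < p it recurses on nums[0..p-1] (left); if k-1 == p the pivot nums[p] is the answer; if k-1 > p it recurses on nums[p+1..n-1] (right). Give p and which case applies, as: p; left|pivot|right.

1; right

pivot = nums[7] = -5; i = -1
j=0: nums[0]=1 > -5 → no swap
j=1: nums[1]=-4 > -5 → no swap
j=2: nums[2]=-6 ≤ -5 → i=0, swap nums[0],nums[2] → [-6, -4, 1, 8, 9, 2, -2, -5]
j=3: nums[3]=8 > -5 → no swap
j=4: nums[4]=9 > -5 → no swap
j=5: nums[5]=2 > -5 → no swap
j=6: nums[6]=-2 > -5 → no swap
final swap nums[1],nums[7] → [-6, -5, 1, 8, 9, 2, -2, -4]; return 1
p = 1; k-1 = 4 > 1 ⇒ right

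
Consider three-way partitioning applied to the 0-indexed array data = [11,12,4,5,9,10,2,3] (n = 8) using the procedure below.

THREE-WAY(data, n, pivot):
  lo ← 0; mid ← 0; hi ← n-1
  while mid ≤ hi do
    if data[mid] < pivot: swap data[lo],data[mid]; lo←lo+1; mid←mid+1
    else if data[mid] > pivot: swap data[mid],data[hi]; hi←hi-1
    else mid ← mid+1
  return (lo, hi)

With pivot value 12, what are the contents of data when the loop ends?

[11,4,5,9,10,2,3,12]

lo=0 mid=0 hi=7
11<12: swap(0,0), lo=1 mid=1 ⇒ [11,12,4,5,9,10,2,3]
12=12: mid=2
4<12: swap(1,2), lo=2 mid=3 ⇒ [11,4,12,5,9,10,2,3]
5<12: swap(2,3), lo=3 mid=4 ⇒ [11,4,5,12,9,10,2,3]
9<12: swap(3,4), lo=4 mid=5 ⇒ [11,4,5,9,12,10,2,3]
10<12: swap(4,5), lo=5 mid=6 ⇒ [11,4,5,9,10,12,2,3]
2<12: swap(5,6), lo=6 mid=7 ⇒ [11,4,5,9,10,2,12,3]
3<12: swap(6,7), lo=7 mid=8 ⇒ [11,4,5,9,10,2,3,12]
done. lo=7 hi=7; data=[11,4,5,9,10,2,3,12]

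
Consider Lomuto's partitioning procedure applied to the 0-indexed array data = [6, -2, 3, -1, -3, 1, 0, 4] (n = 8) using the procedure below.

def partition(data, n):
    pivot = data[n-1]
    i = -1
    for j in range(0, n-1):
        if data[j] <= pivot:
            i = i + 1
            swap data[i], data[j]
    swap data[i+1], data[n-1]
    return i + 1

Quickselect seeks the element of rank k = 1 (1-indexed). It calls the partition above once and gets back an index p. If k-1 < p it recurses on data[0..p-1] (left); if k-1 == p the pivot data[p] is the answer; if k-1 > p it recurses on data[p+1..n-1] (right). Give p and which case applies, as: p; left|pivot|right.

6; left

pivot=4, i=-1
j=0: 6>4, skip
j=1: -2≤4, i=0, swap(0,1) ⇒ [-2, 6, 3, -1, -3, 1, 0, 4]
j=2: 3≤4, i=1, swap(1,2) ⇒ [-2, 3, 6, -1, -3, 1, 0, 4]
j=3: -1≤4, i=2, swap(2,3) ⇒ [-2, 3, -1, 6, -3, 1, 0, 4]
j=4: -3≤4, i=3, swap(3,4) ⇒ [-2, 3, -1, -3, 6, 1, 0, 4]
j=5: 1≤4, i=4, swap(4,5) ⇒ [-2, 3, -1, -3, 1, 6, 0, 4]
j=6: 0≤4, i=5, swap(5,6) ⇒ [-2, 3, -1, -3, 1, 0, 6, 4]
swap(6,7) ⇒ [-2, 3, -1, -3, 1, 0, 4, 6]; return 6
p = 6; k-1 = 0 < 6 ⇒ left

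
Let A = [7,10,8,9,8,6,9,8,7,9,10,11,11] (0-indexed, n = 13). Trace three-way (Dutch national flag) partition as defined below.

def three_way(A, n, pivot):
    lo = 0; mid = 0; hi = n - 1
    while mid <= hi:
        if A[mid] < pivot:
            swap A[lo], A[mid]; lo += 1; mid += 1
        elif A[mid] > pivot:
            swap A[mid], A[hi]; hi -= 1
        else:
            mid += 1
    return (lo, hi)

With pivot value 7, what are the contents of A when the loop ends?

lo=0 mid=0 hi=12
7=7: mid=1
10>7: swap(1,12), hi=11 ⇒ [7,11,8,9,8,6,9,8,7,9,10,11,10]
11>7: swap(1,11), hi=10 ⇒ [7,11,8,9,8,6,9,8,7,9,10,11,10]
11>7: swap(1,10), hi=9 ⇒ [7,10,8,9,8,6,9,8,7,9,11,11,10]
10>7: swap(1,9), hi=8 ⇒ [7,9,8,9,8,6,9,8,7,10,11,11,10]
9>7: swap(1,8), hi=7 ⇒ [7,7,8,9,8,6,9,8,9,10,11,11,10]
7=7: mid=2
8>7: swap(2,7), hi=6 ⇒ [7,7,8,9,8,6,9,8,9,10,11,11,10]
8>7: swap(2,6), hi=5 ⇒ [7,7,9,9,8,6,8,8,9,10,11,11,10]
9>7: swap(2,5), hi=4 ⇒ [7,7,6,9,8,9,8,8,9,10,11,11,10]
6<7: swap(0,2), lo=1 mid=3 ⇒ [6,7,7,9,8,9,8,8,9,10,11,11,10]
9>7: swap(3,4), hi=3 ⇒ [6,7,7,8,9,9,8,8,9,10,11,11,10]
8>7: swap(3,3), hi=2 ⇒ [6,7,7,8,9,9,8,8,9,10,11,11,10]
done. lo=1 hi=2; A=[6,7,7,8,9,9,8,8,9,10,11,11,10]

[6,7,7,8,9,9,8,8,9,10,11,11,10]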